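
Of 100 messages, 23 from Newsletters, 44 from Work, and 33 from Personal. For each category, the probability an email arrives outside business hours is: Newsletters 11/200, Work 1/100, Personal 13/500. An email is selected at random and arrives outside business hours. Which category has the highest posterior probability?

Newsletters

Prior × likelihood for each hypothesis:
  Newsletters: 0.23 × 0.055 = 0.01265
  Work: 0.44 × 0.01 = 0.0044
  Personal: 0.33 × 0.026 = 0.00858
Sum = 0.02563.
Largest term belongs to Newsletters, so Newsletters is most probable.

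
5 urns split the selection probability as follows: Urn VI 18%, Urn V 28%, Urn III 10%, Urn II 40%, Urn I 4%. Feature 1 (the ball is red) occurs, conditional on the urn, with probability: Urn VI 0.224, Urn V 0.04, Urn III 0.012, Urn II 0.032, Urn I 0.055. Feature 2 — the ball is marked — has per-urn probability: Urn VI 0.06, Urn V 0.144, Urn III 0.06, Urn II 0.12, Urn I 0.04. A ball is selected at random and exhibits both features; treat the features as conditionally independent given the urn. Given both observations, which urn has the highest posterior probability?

Urn VI

Unnormalized posteriors (prior × likelihood):
  Urn VI: 0.18 × 0.224 × 0.06 = 0.0024192
  Urn V: 0.28 × 0.04 × 0.144 = 0.0016128
  Urn III: 0.1 × 0.012 × 0.06 = 0.000072
  Urn II: 0.4 × 0.032 × 0.12 = 0.001536
  Urn I: 0.04 × 0.055 × 0.04 = 0.000088
Sum = 0.005728.
Largest term belongs to Urn VI, so Urn VI is most probable.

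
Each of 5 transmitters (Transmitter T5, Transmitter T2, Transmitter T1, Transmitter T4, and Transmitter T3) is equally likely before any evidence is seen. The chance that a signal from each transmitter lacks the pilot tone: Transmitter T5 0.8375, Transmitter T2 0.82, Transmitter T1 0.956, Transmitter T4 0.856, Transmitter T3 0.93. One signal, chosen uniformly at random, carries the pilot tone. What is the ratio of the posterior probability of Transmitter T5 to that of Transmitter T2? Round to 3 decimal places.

Taking complements, P(pilot | each) = Transmitter T5 0.1625, Transmitter T2 0.18, Transmitter T1 0.044, Transmitter T4 0.144, Transmitter T3 0.07.
With a uniform prior (1/5 each), posterior ∝ likelihood:
  Transmitter T5: 0.1625
  Transmitter T2: 0.18
  Transmitter T1: 0.044
  Transmitter T4: 0.144
  Transmitter T3: 0.07
Sum = 0.6005.
The ratio is 0.1625 / 0.18 (the normalizer cancels) = 0.903.

0.903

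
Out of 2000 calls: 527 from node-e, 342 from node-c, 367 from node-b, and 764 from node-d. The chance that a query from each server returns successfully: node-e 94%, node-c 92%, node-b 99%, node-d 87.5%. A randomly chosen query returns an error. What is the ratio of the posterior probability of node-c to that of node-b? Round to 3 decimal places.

Taking complements, P(error | each) = node-e 0.06, node-c 0.08, node-b 0.01, node-d 0.125.
By Bayes' rule, posterior ∝ prior × likelihood:
  node-e: 0.2635 × 0.06 = 0.01581
  node-c: 0.171 × 0.08 = 0.01368
  node-b: 0.1835 × 0.01 = 0.001835
  node-d: 0.382 × 0.125 = 0.04775
Normalizing constant = 0.079075.
The ratio is 0.01368 / 0.001835 (the normalizer cancels) = 7.455.

7.455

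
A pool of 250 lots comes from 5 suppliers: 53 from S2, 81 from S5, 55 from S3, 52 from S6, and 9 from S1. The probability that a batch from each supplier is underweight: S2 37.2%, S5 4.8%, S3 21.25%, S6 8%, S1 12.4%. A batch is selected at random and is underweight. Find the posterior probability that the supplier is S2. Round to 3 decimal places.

0.486

By Bayes' rule, posterior ∝ prior × likelihood:
  S2: 0.212 × 0.372 = 0.078864
  S5: 0.324 × 0.048 = 0.015552
  S3: 0.22 × 0.2125 = 0.04675
  S6: 0.208 × 0.08 = 0.01664
  S1: 0.036 × 0.124 = 0.004464
Normalizing constant = 0.16227.
P(S2 | evidence) = 0.078864 / 0.16227 ≈ 0.486.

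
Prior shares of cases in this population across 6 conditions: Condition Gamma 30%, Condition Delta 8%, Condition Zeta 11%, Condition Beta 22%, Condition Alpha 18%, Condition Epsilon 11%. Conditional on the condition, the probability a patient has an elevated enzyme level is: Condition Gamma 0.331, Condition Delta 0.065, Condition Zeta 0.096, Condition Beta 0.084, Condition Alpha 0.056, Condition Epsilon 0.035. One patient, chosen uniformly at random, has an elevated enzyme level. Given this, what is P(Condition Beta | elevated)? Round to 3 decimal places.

0.125

By Bayes' rule, posterior ∝ prior × likelihood:
  Condition Gamma: 0.3 × 0.331 = 0.0993
  Condition Delta: 0.08 × 0.065 = 0.0052
  Condition Zeta: 0.11 × 0.096 = 0.01056
  Condition Beta: 0.22 × 0.084 = 0.01848
  Condition Alpha: 0.18 × 0.056 = 0.01008
  Condition Epsilon: 0.11 × 0.035 = 0.00385
Sum = 0.14747.
P(Condition Beta | evidence) = 0.01848 / 0.14747 ≈ 0.125.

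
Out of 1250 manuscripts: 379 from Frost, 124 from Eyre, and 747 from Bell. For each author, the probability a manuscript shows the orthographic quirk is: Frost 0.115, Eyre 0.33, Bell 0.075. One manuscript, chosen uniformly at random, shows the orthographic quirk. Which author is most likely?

By Bayes' rule, posterior ∝ prior × likelihood:
  Frost: 0.3032 × 0.115 = 0.034868
  Eyre: 0.0992 × 0.33 = 0.032736
  Bell: 0.5976 × 0.075 = 0.04482
Normalizing constant = 0.112424.
Largest term belongs to Bell, so Bell is most probable.

Bell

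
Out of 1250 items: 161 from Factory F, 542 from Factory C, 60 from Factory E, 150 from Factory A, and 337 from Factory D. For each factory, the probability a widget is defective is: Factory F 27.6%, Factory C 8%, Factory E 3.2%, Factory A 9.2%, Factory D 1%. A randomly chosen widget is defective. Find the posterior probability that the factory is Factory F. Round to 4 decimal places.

0.4157

Prior × likelihood for each hypothesis:
  Factory F: 0.1288 × 0.276 = 0.0355488
  Factory C: 0.4336 × 0.08 = 0.034688
  Factory E: 0.048 × 0.032 = 0.001536
  Factory A: 0.12 × 0.092 = 0.01104
  Factory D: 0.2696 × 0.01 = 0.002696
Normalizing constant = 0.0855088.
P(Factory F | evidence) = 0.0355488 / 0.0855088 ≈ 0.4157.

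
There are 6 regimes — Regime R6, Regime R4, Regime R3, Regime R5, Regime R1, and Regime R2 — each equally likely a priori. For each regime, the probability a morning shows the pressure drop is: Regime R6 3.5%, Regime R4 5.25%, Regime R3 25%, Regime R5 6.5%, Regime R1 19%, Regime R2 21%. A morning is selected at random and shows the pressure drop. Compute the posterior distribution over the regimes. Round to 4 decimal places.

Regime R6 0.0436, Regime R4 0.0654, Regime R3 0.3115, Regime R5 0.0810, Regime R1 0.2368, Regime R2 0.2617

With a uniform prior (1/6 each), posterior ∝ likelihood:
  Regime R6: 0.035
  Regime R4: 0.0525
  Regime R3: 0.25
  Regime R5: 0.065
  Regime R1: 0.19
  Regime R2: 0.21
Sum = 0.8025.
P(Regime R6 | drop) = 0.035/0.8025 ≈ 0.0436
P(Regime R4 | drop) = 0.0525/0.8025 ≈ 0.0654
P(Regime R3 | drop) = 0.25/0.8025 ≈ 0.3115
P(Regime R5 | drop) = 0.065/0.8025 ≈ 0.0810
P(Regime R1 | drop) = 0.19/0.8025 ≈ 0.2368
P(Regime R2 | drop) = 0.21/0.8025 ≈ 0.2617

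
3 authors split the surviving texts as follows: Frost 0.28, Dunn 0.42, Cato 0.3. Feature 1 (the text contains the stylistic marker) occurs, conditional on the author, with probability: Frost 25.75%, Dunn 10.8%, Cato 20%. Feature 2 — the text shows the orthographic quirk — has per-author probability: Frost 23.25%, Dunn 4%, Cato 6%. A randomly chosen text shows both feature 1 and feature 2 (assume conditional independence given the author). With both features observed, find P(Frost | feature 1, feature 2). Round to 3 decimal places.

Unnormalized posteriors (prior × likelihood):
  Frost: 0.28 × 0.2575 × 0.2325 = 0.01676325
  Dunn: 0.42 × 0.108 × 0.04 = 0.0018144
  Cato: 0.3 × 0.2 × 0.06 = 0.0036
Total = 0.02217765.
P(Frost | evidence) = 0.01676325 / 0.02217765 ≈ 0.756.

0.756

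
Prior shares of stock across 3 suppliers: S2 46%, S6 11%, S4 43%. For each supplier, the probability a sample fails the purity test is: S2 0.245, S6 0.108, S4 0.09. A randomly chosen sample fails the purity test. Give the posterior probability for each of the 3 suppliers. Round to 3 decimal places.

S2 0.690, S6 0.073, S4 0.237

By Bayes' rule, posterior ∝ prior × likelihood:
  S2: 0.46 × 0.245 = 0.1127
  S6: 0.11 × 0.108 = 0.01188
  S4: 0.43 × 0.09 = 0.0387
Total = 0.16328.
P(S2 | off-spec) = 0.1127/0.16328 ≈ 0.690
P(S6 | off-spec) = 0.01188/0.16328 ≈ 0.073
P(S4 | off-spec) = 0.0387/0.16328 ≈ 0.237
(Check: 0.690+0.073+0.237 = 1.000.)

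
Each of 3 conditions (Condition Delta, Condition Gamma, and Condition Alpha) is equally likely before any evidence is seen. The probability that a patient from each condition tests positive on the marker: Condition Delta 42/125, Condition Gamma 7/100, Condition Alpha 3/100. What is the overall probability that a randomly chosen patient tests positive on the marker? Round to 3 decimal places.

With a uniform prior (1/3 each), posterior ∝ likelihood:
  Condition Delta: 0.336
  Condition Gamma: 0.07
  Condition Alpha: 0.03
P(marker-positive) = (1/3) × (0.336 + 0.07 + 0.03) = 0.436/3 ≈ 0.145.

0.145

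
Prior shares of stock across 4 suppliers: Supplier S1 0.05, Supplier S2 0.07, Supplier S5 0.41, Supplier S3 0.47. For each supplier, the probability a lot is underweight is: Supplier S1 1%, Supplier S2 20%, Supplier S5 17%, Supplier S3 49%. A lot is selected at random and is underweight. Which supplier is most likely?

Supplier S3

By Bayes' rule, posterior ∝ prior × likelihood:
  Supplier S1: 0.05 × 0.01 = 0.0005
  Supplier S2: 0.07 × 0.2 = 0.014
  Supplier S5: 0.41 × 0.17 = 0.0697
  Supplier S3: 0.47 × 0.49 = 0.2303
Sum = 0.3145.
Largest term belongs to Supplier S3, so Supplier S3 is most probable.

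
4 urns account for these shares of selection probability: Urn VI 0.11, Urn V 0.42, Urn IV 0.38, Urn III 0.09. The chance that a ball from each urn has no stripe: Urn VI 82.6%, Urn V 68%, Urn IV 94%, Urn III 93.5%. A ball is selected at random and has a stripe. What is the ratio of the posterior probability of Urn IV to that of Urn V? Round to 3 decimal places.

Taking complements, P(striped | each) = Urn VI 0.174, Urn V 0.32, Urn IV 0.06, Urn III 0.065.
Unnormalized posteriors (prior × likelihood):
  Urn VI: 0.11 × 0.174 = 0.01914
  Urn V: 0.42 × 0.32 = 0.1344
  Urn IV: 0.38 × 0.06 = 0.0228
  Urn III: 0.09 × 0.065 = 0.00585
Normalizing constant = 0.18219.
The ratio is 0.0228 / 0.1344 (the normalizer cancels) = 0.170.

0.170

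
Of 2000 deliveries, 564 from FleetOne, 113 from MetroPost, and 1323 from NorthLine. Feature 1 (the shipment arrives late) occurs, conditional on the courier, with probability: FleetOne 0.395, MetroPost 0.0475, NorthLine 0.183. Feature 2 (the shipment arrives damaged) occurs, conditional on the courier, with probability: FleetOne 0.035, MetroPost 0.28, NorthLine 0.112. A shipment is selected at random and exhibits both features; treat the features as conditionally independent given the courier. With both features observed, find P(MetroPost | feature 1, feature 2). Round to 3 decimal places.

0.041

Prior × likelihood for each hypothesis:
  FleetOne: 0.282 × 0.395 × 0.035 = 0.00389865
  MetroPost: 0.0565 × 0.0475 × 0.28 = 0.00075145
  NorthLine: 0.6615 × 0.183 × 0.112 = 0.013558104
Normalizing constant = 0.018208204.
P(MetroPost | evidence) = 0.00075145 / 0.018208204 ≈ 0.041.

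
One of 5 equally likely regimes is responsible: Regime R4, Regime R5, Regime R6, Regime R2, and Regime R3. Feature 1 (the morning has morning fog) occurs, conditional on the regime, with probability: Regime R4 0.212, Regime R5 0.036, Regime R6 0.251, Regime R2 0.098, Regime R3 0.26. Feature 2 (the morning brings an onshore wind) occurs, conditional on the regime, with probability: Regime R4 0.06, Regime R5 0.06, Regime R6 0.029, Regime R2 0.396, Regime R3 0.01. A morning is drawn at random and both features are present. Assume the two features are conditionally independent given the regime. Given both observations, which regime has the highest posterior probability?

Since the prior is uniform, the posterior is proportional to the likelihood:
  Regime R4: 0.212 × 0.06 = 0.01272
  Regime R5: 0.036 × 0.06 = 0.00216
  Regime R6: 0.251 × 0.029 = 0.007279
  Regime R2: 0.098 × 0.396 = 0.038808
  Regime R3: 0.26 × 0.01 = 0.0026
Total = 0.063567.
Largest term belongs to Regime R2, so Regime R2 is most probable.

Regime R2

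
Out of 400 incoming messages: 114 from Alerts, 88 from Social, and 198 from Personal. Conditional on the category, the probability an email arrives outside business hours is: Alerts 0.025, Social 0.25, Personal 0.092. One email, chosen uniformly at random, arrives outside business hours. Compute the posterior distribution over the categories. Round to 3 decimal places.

Alerts 0.066, Social 0.511, Personal 0.423

Prior × likelihood for each hypothesis:
  Alerts: 0.285 × 0.025 = 0.007125
  Social: 0.22 × 0.25 = 0.055
  Personal: 0.495 × 0.092 = 0.04554
Total = 0.107665.
P(Alerts | off-hours) = 0.007125/0.107665 ≈ 0.066
P(Social | off-hours) = 0.055/0.107665 ≈ 0.511
P(Personal | off-hours) = 0.04554/0.107665 ≈ 0.423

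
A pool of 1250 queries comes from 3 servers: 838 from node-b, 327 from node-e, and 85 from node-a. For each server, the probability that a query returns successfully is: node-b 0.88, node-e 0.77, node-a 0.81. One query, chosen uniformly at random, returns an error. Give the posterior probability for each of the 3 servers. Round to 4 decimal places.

Taking complements, P(error | each) = node-b 0.12, node-e 0.23, node-a 0.19.
Compute prior × likelihood for every hypothesis:
  node-b: 0.6704 × 0.12 = 0.080448
  node-e: 0.2616 × 0.23 = 0.060168
  node-a: 0.068 × 0.19 = 0.01292
Sum = 0.153536.
P(node-b | error) = 0.080448/0.153536 ≈ 0.5240
P(node-e | error) = 0.060168/0.153536 ≈ 0.3919
P(node-a | error) = 0.01292/0.153536 ≈ 0.0841

node-b 0.5240, node-e 0.3919, node-a 0.0841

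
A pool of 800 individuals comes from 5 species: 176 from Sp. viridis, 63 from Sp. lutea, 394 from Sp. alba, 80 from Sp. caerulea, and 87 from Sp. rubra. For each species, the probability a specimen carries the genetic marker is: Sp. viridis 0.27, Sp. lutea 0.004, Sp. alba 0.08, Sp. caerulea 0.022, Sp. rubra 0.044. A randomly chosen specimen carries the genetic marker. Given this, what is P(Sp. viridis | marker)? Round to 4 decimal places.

Prior × likelihood for each hypothesis:
  Sp. viridis: 0.22 × 0.27 = 0.0594
  Sp. lutea: 0.07875 × 0.004 = 0.000315
  Sp. alba: 0.4925 × 0.08 = 0.0394
  Sp. caerulea: 0.1 × 0.022 = 0.0022
  Sp. rubra: 0.10875 × 0.044 = 0.004785
Total = 0.1061.
P(Sp. viridis | evidence) = 0.0594 / 0.1061 ≈ 0.5598.

0.5598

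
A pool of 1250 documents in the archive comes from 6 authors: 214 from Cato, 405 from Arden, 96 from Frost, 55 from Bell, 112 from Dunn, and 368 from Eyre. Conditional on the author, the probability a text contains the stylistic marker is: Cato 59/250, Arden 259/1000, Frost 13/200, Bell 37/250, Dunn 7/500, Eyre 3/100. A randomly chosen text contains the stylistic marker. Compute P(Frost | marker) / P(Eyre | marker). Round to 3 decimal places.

By Bayes' rule, posterior ∝ prior × likelihood:
  Cato: 0.1712 × 0.236 = 0.0404032
  Arden: 0.324 × 0.259 = 0.083916
  Frost: 0.0768 × 0.065 = 0.004992
  Bell: 0.044 × 0.148 = 0.006512
  Dunn: 0.0896 × 0.014 = 0.0012544
  Eyre: 0.2944 × 0.03 = 0.008832
Normalizing constant = 0.1459096.
The ratio is 0.004992 / 0.008832 (the normalizer cancels) = 0.565.

0.565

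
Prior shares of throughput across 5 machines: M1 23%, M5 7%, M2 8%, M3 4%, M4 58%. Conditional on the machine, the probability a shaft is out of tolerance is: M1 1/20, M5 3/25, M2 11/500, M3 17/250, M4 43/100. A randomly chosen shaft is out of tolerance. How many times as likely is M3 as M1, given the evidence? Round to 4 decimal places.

0.2365

Compute prior × likelihood for every hypothesis:
  M1: 0.23 × 0.05 = 0.0115
  M5: 0.07 × 0.12 = 0.0084
  M2: 0.08 × 0.022 = 0.00176
  M3: 0.04 × 0.068 = 0.00272
  M4: 0.58 × 0.43 = 0.2494
Normalizing constant = 0.27378.
The ratio is 0.00272 / 0.0115 (the normalizer cancels) = 0.2365.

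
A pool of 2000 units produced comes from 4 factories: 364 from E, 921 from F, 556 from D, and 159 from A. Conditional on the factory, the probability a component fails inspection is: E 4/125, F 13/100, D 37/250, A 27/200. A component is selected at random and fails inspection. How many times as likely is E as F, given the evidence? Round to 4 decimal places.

0.0973

Unnormalized posteriors (prior × likelihood):
  E: 0.182 × 0.032 = 0.005824
  F: 0.4605 × 0.13 = 0.059865
  D: 0.278 × 0.148 = 0.041144
  A: 0.0795 × 0.135 = 0.0107325
Total = 0.1175655.
The ratio is 0.005824 / 0.059865 (the normalizer cancels) = 0.0973.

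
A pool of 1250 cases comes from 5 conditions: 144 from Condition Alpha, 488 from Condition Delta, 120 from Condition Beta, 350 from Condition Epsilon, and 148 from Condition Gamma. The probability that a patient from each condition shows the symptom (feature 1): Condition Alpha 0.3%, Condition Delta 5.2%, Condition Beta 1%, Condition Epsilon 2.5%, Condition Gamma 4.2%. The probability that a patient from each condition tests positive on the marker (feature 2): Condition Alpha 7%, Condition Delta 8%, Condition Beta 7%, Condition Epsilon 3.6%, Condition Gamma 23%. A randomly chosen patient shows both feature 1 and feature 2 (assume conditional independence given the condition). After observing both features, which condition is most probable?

Condition Delta

Compute prior × likelihood for every hypothesis:
  Condition Alpha: 0.1152 × 0.003 × 0.07 = 0.000024192
  Condition Delta: 0.3904 × 0.052 × 0.08 = 0.001624064
  Condition Beta: 0.096 × 0.01 × 0.07 = 0.0000672
  Condition Epsilon: 0.28 × 0.025 × 0.036 = 0.000252
  Condition Gamma: 0.1184 × 0.042 × 0.23 = 0.001143744
Total = 0.0031112.
Largest term belongs to Condition Delta, so Condition Delta is most probable.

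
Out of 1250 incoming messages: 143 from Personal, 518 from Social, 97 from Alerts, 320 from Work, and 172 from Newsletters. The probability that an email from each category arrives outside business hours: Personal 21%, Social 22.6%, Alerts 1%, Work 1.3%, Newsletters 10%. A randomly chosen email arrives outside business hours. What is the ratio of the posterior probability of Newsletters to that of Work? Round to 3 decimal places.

Prior × likelihood for each hypothesis:
  Personal: 0.1144 × 0.21 = 0.024024
  Social: 0.4144 × 0.226 = 0.0936544
  Alerts: 0.0776 × 0.01 = 0.000776
  Work: 0.256 × 0.013 = 0.003328
  Newsletters: 0.1376 × 0.1 = 0.01376
Sum = 0.1355424.
The ratio is 0.01376 / 0.003328 (the normalizer cancels) = 4.135.

4.135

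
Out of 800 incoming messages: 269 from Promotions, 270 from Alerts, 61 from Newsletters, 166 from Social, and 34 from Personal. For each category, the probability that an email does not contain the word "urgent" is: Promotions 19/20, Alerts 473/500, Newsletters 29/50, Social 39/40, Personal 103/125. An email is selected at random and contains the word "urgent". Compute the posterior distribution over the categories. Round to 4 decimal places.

Promotions 0.2109, Alerts 0.2286, Newsletters 0.4017, Social 0.0651, Personal 0.0938

Taking complements, P(urgent-flag | each) = Promotions 0.05, Alerts 0.054, Newsletters 0.42, Social 0.025, Personal 0.176.
Unnormalized posteriors (prior × likelihood):
  Promotions: 0.33625 × 0.05 = 0.0168125
  Alerts: 0.3375 × 0.054 = 0.018225
  Newsletters: 0.07625 × 0.42 = 0.032025
  Social: 0.2075 × 0.025 = 0.0051875
  Personal: 0.0425 × 0.176 = 0.00748
Normalizing constant = 0.07973.
P(Promotions | urgent-flag) = 0.0168125/0.07973 ≈ 0.2109
P(Alerts | urgent-flag) = 0.018225/0.07973 ≈ 0.2286
P(Newsletters | urgent-flag) = 0.032025/0.07973 ≈ 0.4017
P(Social | urgent-flag) = 0.0051875/0.07973 ≈ 0.0651
P(Personal | urgent-flag) = 0.00748/0.07973 ≈ 0.0938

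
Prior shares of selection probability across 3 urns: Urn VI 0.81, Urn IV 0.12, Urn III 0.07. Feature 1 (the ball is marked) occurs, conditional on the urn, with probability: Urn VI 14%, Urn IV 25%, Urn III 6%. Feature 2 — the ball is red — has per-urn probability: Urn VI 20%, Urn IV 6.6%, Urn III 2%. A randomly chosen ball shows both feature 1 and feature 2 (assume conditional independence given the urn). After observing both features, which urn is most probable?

Urn VI

Compute prior × likelihood for every hypothesis:
  Urn VI: 0.81 × 0.14 × 0.2 = 0.02268
  Urn IV: 0.12 × 0.25 × 0.066 = 0.00198
  Urn III: 0.07 × 0.06 × 0.02 = 0.000084
Total = 0.024744.
Largest term belongs to Urn VI, so Urn VI is most probable.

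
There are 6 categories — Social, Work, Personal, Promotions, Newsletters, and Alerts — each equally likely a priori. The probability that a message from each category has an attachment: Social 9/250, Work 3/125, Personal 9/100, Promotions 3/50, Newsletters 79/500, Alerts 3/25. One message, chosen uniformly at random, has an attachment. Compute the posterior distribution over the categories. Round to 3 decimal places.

With a uniform prior (1/6 each), posterior ∝ likelihood:
  Social: 0.036
  Work: 0.024
  Personal: 0.09
  Promotions: 0.06
  Newsletters: 0.158
  Alerts: 0.12
Normalizing constant = 0.488.
P(Social | attachment) = 0.036/0.488 ≈ 0.074
P(Work | attachment) = 0.024/0.488 ≈ 0.049
P(Personal | attachment) = 0.09/0.488 ≈ 0.184
P(Promotions | attachment) = 0.06/0.488 ≈ 0.123
P(Newsletters | attachment) = 0.158/0.488 ≈ 0.324
P(Alerts | attachment) = 0.12/0.488 ≈ 0.246
(Check: 0.074+0.049+0.184+0.123+0.324+0.246 = 1.000.)

Social 0.074, Work 0.049, Personal 0.184, Promotions 0.123, Newsletters 0.324, Alerts 0.246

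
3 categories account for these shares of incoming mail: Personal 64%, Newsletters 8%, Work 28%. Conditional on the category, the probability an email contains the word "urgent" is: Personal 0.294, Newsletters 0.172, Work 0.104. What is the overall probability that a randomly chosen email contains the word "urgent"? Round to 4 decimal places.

By Bayes' rule, posterior ∝ prior × likelihood:
  Personal: 0.64 × 0.294 = 0.18816
  Newsletters: 0.08 × 0.172 = 0.01376
  Work: 0.28 × 0.104 = 0.02912
P(urgent-flag) = 0.18816 + 0.01376 + 0.02912 = 0.23104 → 0.2310.

0.2310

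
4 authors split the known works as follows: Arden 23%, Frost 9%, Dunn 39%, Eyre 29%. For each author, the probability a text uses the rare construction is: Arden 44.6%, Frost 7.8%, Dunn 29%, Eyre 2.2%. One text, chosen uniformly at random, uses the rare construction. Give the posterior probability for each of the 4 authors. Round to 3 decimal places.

Compute prior × likelihood for every hypothesis:
  Arden: 0.23 × 0.446 = 0.10258
  Frost: 0.09 × 0.078 = 0.00702
  Dunn: 0.39 × 0.29 = 0.1131
  Eyre: 0.29 × 0.022 = 0.00638
Total = 0.22908.
P(Arden | rare-form) = 0.10258/0.22908 ≈ 0.448
P(Frost | rare-form) = 0.00702/0.22908 ≈ 0.031
P(Dunn | rare-form) = 0.1131/0.22908 ≈ 0.494
P(Eyre | rare-form) = 0.00638/0.22908 ≈ 0.028
(Check: 0.448+0.031+0.494+0.028 = 1.001.)

Arden 0.448, Frost 0.031, Dunn 0.494, Eyre 0.028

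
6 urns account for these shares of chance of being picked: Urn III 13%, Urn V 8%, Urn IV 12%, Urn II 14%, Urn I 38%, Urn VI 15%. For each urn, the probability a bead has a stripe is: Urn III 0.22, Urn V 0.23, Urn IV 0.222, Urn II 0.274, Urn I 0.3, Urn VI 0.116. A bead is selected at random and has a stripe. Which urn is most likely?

Urn I

By Bayes' rule, posterior ∝ prior × likelihood:
  Urn III: 0.13 × 0.22 = 0.0286
  Urn V: 0.08 × 0.23 = 0.0184
  Urn IV: 0.12 × 0.222 = 0.02664
  Urn II: 0.14 × 0.274 = 0.03836
  Urn I: 0.38 × 0.3 = 0.114
  Urn VI: 0.15 × 0.116 = 0.0174
Total = 0.2434.
Largest term belongs to Urn I, so Urn I is most probable.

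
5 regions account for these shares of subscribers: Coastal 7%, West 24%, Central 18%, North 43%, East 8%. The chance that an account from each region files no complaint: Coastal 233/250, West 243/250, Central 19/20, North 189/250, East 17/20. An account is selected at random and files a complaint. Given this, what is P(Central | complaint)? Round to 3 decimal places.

Taking complements, P(complaint | each) = Coastal 0.068, West 0.028, Central 0.05, North 0.244, East 0.15.
Prior × likelihood for each hypothesis:
  Coastal: 0.07 × 0.068 = 0.00476
  West: 0.24 × 0.028 = 0.00672
  Central: 0.18 × 0.05 = 0.009
  North: 0.43 × 0.244 = 0.10492
  East: 0.08 × 0.15 = 0.012
Normalizing constant = 0.1374.
P(Central | evidence) = 0.009 / 0.1374 ≈ 0.066.

0.066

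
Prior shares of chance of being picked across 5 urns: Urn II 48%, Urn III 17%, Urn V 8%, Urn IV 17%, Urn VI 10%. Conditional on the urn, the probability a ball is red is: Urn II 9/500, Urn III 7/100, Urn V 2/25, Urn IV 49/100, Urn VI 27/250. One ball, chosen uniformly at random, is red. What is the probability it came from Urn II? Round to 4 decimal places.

0.0714

Prior × likelihood for each hypothesis:
  Urn II: 0.48 × 0.018 = 0.00864
  Urn III: 0.17 × 0.07 = 0.0119
  Urn V: 0.08 × 0.08 = 0.0064
  Urn IV: 0.17 × 0.49 = 0.0833
  Urn VI: 0.1 × 0.108 = 0.0108
Normalizing constant = 0.12104.
P(Urn II | evidence) = 0.00864 / 0.12104 ≈ 0.0714.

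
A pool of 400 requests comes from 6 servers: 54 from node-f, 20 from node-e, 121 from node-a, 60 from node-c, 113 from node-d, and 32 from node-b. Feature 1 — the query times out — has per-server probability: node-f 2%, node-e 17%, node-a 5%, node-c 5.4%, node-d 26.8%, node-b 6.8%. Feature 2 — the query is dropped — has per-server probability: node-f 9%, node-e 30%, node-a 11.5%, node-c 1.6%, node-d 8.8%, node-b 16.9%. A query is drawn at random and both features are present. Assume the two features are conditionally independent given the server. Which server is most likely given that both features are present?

node-d

Unnormalized posteriors (prior × likelihood):
  node-f: 0.135 × 0.02 × 0.09 = 0.000243
  node-e: 0.05 × 0.17 × 0.3 = 0.00255
  node-a: 0.3025 × 0.05 × 0.115 = 0.001739375
  node-c: 0.15 × 0.054 × 0.016 = 0.0001296
  node-d: 0.2825 × 0.268 × 0.088 = 0.00666248
  node-b: 0.08 × 0.068 × 0.169 = 0.00091936
Sum = 0.012243815.
Largest term belongs to node-d, so node-d is most probable.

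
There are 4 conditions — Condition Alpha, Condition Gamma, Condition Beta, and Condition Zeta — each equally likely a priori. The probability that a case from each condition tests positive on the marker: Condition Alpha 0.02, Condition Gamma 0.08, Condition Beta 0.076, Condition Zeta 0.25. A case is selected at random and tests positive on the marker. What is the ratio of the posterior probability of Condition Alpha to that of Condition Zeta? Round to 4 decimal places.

0.0800

With a uniform prior (1/4 each), posterior ∝ likelihood:
  Condition Alpha: 0.02
  Condition Gamma: 0.08
  Condition Beta: 0.076
  Condition Zeta: 0.25
Total = 0.426.
The ratio is 0.02 / 0.25 (the normalizer cancels) = 0.0800.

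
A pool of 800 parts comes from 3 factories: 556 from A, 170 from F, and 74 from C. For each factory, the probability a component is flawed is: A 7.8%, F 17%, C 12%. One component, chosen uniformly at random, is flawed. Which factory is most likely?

By Bayes' rule, posterior ∝ prior × likelihood:
  A: 0.695 × 0.078 = 0.05421
  F: 0.2125 × 0.17 = 0.036125
  C: 0.0925 × 0.12 = 0.0111
Sum = 0.101435.
Largest term belongs to A, so A is most probable.

A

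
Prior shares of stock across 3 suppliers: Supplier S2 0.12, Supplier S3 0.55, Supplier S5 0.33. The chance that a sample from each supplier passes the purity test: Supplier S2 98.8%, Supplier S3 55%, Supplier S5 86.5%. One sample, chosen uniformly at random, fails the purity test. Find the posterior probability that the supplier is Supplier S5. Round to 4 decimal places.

0.1518

Taking complements, P(off-spec | each) = Supplier S2 0.012, Supplier S3 0.45, Supplier S5 0.135.
Prior × likelihood for each hypothesis:
  Supplier S2: 0.12 × 0.012 = 0.00144
  Supplier S3: 0.55 × 0.45 = 0.2475
  Supplier S5: 0.33 × 0.135 = 0.04455
Normalizing constant = 0.29349.
P(Supplier S5 | evidence) = 0.04455 / 0.29349 ≈ 0.1518.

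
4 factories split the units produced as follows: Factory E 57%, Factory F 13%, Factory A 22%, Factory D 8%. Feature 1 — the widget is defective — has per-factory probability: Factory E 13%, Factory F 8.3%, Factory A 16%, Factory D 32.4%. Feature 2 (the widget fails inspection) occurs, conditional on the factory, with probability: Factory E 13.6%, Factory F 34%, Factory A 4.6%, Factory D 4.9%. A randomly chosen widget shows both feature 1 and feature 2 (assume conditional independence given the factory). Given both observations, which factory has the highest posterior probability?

Prior × likelihood for each hypothesis:
  Factory E: 0.57 × 0.13 × 0.136 = 0.0100776
  Factory F: 0.13 × 0.083 × 0.34 = 0.0036686
  Factory A: 0.22 × 0.16 × 0.046 = 0.0016192
  Factory D: 0.08 × 0.324 × 0.049 = 0.00127008
Normalizing constant = 0.01663548.
Largest term belongs to Factory E, so Factory E is most probable.

Factory E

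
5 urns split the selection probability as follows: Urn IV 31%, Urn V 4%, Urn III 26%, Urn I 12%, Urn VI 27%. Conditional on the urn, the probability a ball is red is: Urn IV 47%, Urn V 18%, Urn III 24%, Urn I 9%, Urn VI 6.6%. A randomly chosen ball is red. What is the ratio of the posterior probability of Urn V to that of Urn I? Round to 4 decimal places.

Compute prior × likelihood for every hypothesis:
  Urn IV: 0.31 × 0.47 = 0.1457
  Urn V: 0.04 × 0.18 = 0.0072
  Urn III: 0.26 × 0.24 = 0.0624
  Urn I: 0.12 × 0.09 = 0.0108
  Urn VI: 0.27 × 0.066 = 0.01782
Normalizing constant = 0.24392.
The ratio is 0.0072 / 0.0108 (the normalizer cancels) = 0.6667.

0.6667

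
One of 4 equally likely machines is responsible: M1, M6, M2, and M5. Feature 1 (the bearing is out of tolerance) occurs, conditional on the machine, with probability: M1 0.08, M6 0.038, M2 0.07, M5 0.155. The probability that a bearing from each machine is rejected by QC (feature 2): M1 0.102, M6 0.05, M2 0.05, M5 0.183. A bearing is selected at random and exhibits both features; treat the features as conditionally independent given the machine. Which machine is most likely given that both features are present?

M5

With a uniform prior (1/4 each), posterior ∝ likelihood:
  M1: 0.08 × 0.102 = 0.00816
  M6: 0.038 × 0.05 = 0.0019
  M2: 0.07 × 0.05 = 0.0035
  M5: 0.155 × 0.183 = 0.028365
Total = 0.041925.
Largest term belongs to M5, so M5 is most probable.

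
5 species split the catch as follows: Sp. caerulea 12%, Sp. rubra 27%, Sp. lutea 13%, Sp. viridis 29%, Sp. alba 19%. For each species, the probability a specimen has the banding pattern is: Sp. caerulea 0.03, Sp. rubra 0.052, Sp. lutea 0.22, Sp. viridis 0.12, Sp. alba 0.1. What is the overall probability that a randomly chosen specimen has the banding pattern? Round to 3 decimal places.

Compute prior × likelihood for every hypothesis:
  Sp. caerulea: 0.12 × 0.03 = 0.0036
  Sp. rubra: 0.27 × 0.052 = 0.01404
  Sp. lutea: 0.13 × 0.22 = 0.0286
  Sp. viridis: 0.29 × 0.12 = 0.0348
  Sp. alba: 0.19 × 0.1 = 0.019
P(banded) = 0.0036 + 0.01404 + 0.0286 + 0.0348 + 0.019 = 0.10004 → 0.100.

0.100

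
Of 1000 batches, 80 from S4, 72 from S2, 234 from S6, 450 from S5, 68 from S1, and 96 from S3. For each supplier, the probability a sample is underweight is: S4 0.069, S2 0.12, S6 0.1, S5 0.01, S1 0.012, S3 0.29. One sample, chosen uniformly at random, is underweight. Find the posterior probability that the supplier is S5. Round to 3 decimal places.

Compute prior × likelihood for every hypothesis:
  S4: 0.08 × 0.069 = 0.00552
  S2: 0.072 × 0.12 = 0.00864
  S6: 0.234 × 0.1 = 0.0234
  S5: 0.45 × 0.01 = 0.0045
  S1: 0.068 × 0.012 = 0.000816
  S3: 0.096 × 0.29 = 0.02784
Normalizing constant = 0.070716.
P(S5 | evidence) = 0.0045 / 0.070716 ≈ 0.064.

0.064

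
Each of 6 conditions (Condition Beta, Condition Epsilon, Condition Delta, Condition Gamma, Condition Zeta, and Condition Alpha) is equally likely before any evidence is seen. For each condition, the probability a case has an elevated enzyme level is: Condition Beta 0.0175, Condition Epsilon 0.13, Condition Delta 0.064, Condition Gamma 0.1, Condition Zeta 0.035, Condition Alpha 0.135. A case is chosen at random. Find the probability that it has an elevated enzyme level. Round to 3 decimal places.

0.080

With a uniform prior (1/6 each), posterior ∝ likelihood:
  Condition Beta: 0.0175
  Condition Epsilon: 0.13
  Condition Delta: 0.064
  Condition Gamma: 0.1
  Condition Zeta: 0.035
  Condition Alpha: 0.135
P(elevated) = (1/6) × (0.0175 + 0.13 + 0.064 + 0.1 + 0.035 + 0.135) = 0.4815/6 ≈ 0.080.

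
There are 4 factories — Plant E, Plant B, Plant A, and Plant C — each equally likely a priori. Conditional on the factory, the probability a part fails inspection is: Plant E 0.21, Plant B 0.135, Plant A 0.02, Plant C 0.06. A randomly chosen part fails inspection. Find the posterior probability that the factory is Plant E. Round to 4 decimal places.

Since the prior is uniform, the posterior is proportional to the likelihood:
  Plant E: 0.21
  Plant B: 0.135
  Plant A: 0.02
  Plant C: 0.06
Normalizing constant = 0.425.
P(Plant E | evidence) = 0.21 / 0.425 ≈ 0.4941.

0.4941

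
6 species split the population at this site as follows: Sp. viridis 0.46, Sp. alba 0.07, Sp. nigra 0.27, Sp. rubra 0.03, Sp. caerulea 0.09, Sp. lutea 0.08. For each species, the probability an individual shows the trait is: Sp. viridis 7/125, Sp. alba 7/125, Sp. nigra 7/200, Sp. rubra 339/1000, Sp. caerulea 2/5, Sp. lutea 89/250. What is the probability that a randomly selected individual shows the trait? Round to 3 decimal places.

0.114

Compute prior × likelihood for every hypothesis:
  Sp. viridis: 0.46 × 0.056 = 0.02576
  Sp. alba: 0.07 × 0.056 = 0.00392
  Sp. nigra: 0.27 × 0.035 = 0.00945
  Sp. rubra: 0.03 × 0.339 = 0.01017
  Sp. caerulea: 0.09 × 0.4 = 0.036
  Sp. lutea: 0.08 × 0.356 = 0.02848
P(trait) = 0.02576 + 0.00392 + 0.00945 + 0.01017 + 0.036 + 0.02848 = 0.11378 → 0.114.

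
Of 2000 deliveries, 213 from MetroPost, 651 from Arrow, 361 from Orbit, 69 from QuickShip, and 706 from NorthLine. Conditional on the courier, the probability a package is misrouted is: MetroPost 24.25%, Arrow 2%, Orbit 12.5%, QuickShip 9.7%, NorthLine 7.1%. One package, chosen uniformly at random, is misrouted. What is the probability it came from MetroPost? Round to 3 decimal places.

By Bayes' rule, posterior ∝ prior × likelihood:
  MetroPost: 0.1065 × 0.2425 = 0.02582625
  Arrow: 0.3255 × 0.02 = 0.00651
  Orbit: 0.1805 × 0.125 = 0.0225625
  QuickShip: 0.0345 × 0.097 = 0.0033465
  NorthLine: 0.353 × 0.071 = 0.025063
Total = 0.08330825.
P(MetroPost | evidence) = 0.02582625 / 0.08330825 ≈ 0.310.

0.310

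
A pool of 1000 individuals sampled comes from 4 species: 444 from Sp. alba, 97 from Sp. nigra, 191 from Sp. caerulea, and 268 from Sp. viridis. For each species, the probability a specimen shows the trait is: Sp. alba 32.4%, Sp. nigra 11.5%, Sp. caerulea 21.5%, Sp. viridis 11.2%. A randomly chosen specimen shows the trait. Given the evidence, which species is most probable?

Compute prior × likelihood for every hypothesis:
  Sp. alba: 0.444 × 0.324 = 0.143856
  Sp. nigra: 0.097 × 0.115 = 0.011155
  Sp. caerulea: 0.191 × 0.215 = 0.041065
  Sp. viridis: 0.268 × 0.112 = 0.030016
Normalizing constant = 0.226092.
Largest term belongs to Sp. alba, so Sp. alba is most probable.

Sp. alba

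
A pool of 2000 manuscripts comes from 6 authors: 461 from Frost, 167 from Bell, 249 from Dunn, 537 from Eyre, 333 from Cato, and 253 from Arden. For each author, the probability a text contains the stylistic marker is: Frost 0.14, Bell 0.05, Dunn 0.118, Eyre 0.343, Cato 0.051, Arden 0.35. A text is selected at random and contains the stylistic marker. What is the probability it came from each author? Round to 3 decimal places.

By Bayes' rule, posterior ∝ prior × likelihood:
  Frost: 0.2305 × 0.14 = 0.03227
  Bell: 0.0835 × 0.05 = 0.004175
  Dunn: 0.1245 × 0.118 = 0.014691
  Eyre: 0.2685 × 0.343 = 0.0920955
  Cato: 0.1665 × 0.051 = 0.0084915
  Arden: 0.1265 × 0.35 = 0.044275
Total = 0.195998.
P(Frost | marker) = 0.03227/0.195998 ≈ 0.165
P(Bell | marker) = 0.004175/0.195998 ≈ 0.021
P(Dunn | marker) = 0.014691/0.195998 ≈ 0.075
P(Eyre | marker) = 0.0920955/0.195998 ≈ 0.470
P(Cato | marker) = 0.0084915/0.195998 ≈ 0.043
P(Arden | marker) = 0.044275/0.195998 ≈ 0.226

Frost 0.165, Bell 0.021, Dunn 0.075, Eyre 0.470, Cato 0.043, Arden 0.226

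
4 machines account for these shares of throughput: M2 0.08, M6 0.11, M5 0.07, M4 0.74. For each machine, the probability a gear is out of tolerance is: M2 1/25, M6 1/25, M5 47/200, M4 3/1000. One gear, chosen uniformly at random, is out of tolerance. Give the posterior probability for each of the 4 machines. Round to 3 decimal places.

Compute prior × likelihood for every hypothesis:
  M2: 0.08 × 0.04 = 0.0032
  M6: 0.11 × 0.04 = 0.0044
  M5: 0.07 × 0.235 = 0.01645
  M4: 0.74 × 0.003 = 0.00222
Total = 0.02627.
P(M2 | oversize) = 0.0032/0.02627 ≈ 0.122
P(M6 | oversize) = 0.0044/0.02627 ≈ 0.167
P(M5 | oversize) = 0.01645/0.02627 ≈ 0.626
P(M4 | oversize) = 0.00222/0.02627 ≈ 0.085

M2 0.122, M6 0.167, M5 0.626, M4 0.085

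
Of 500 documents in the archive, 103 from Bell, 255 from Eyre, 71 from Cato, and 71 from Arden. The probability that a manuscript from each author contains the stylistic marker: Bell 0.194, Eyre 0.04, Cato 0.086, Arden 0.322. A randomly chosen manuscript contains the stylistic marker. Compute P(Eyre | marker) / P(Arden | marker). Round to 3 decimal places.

0.446

By Bayes' rule, posterior ∝ prior × likelihood:
  Bell: 0.206 × 0.194 = 0.039964
  Eyre: 0.51 × 0.04 = 0.0204
  Cato: 0.142 × 0.086 = 0.012212
  Arden: 0.142 × 0.322 = 0.045724
Normalizing constant = 0.1183.
The ratio is 0.0204 / 0.045724 (the normalizer cancels) = 0.446.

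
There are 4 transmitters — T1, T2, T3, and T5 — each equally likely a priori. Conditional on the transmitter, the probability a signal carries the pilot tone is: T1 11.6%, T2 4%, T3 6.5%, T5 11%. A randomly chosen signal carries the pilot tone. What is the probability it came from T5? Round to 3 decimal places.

Since the prior is uniform, the posterior is proportional to the likelihood:
  T1: 0.116
  T2: 0.04
  T3: 0.065
  T5: 0.11
Sum = 0.331.
P(T5 | evidence) = 0.11 / 0.331 ≈ 0.332.

0.332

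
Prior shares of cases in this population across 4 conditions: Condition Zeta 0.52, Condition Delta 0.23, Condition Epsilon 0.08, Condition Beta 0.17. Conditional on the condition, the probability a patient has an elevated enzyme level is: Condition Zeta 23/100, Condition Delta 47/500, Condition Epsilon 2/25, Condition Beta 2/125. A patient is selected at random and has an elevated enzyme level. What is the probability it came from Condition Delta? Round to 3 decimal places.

0.144

Prior × likelihood for each hypothesis:
  Condition Zeta: 0.52 × 0.23 = 0.1196
  Condition Delta: 0.23 × 0.094 = 0.02162
  Condition Epsilon: 0.08 × 0.08 = 0.0064
  Condition Beta: 0.17 × 0.016 = 0.00272
Sum = 0.15034.
P(Condition Delta | evidence) = 0.02162 / 0.15034 ≈ 0.144.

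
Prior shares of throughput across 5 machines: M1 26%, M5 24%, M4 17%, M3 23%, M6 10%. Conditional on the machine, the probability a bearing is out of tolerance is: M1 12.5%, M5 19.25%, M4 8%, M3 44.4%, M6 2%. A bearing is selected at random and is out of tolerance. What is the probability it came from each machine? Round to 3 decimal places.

Compute prior × likelihood for every hypothesis:
  M1: 0.26 × 0.125 = 0.0325
  M5: 0.24 × 0.1925 = 0.0462
  M4: 0.17 × 0.08 = 0.0136
  M3: 0.23 × 0.444 = 0.10212
  M6: 0.1 × 0.02 = 0.002
Total = 0.19642.
P(M1 | oversize) = 0.0325/0.19642 ≈ 0.165
P(M5 | oversize) = 0.0462/0.19642 ≈ 0.235
P(M4 | oversize) = 0.0136/0.19642 ≈ 0.069
P(M3 | oversize) = 0.10212/0.19642 ≈ 0.520
P(M6 | oversize) = 0.002/0.19642 ≈ 0.010

M1 0.165, M5 0.235, M4 0.069, M3 0.520, M6 0.010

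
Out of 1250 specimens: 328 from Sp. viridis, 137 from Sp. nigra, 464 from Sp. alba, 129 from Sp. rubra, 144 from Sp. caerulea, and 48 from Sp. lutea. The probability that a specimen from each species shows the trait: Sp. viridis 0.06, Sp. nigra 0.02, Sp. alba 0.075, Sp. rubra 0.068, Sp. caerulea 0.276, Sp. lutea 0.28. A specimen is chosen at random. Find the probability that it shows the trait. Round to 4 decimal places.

0.0953

Prior × likelihood for each hypothesis:
  Sp. viridis: 0.2624 × 0.06 = 0.015744
  Sp. nigra: 0.1096 × 0.02 = 0.002192
  Sp. alba: 0.3712 × 0.075 = 0.02784
  Sp. rubra: 0.1032 × 0.068 = 0.0070176
  Sp. caerulea: 0.1152 × 0.276 = 0.0317952
  Sp. lutea: 0.0384 × 0.28 = 0.010752
P(trait) = 0.015744 + 0.002192 + 0.02784 + 0.0070176 + 0.0317952 + 0.010752 = 0.0953408 → 0.0953.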